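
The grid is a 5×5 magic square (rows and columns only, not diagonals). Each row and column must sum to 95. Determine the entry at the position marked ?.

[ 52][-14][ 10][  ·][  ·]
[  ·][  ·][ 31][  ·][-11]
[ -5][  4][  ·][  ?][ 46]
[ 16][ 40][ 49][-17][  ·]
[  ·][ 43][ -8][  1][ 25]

37

Using row 4: 16 + 40 + 49 + (-17) + ? → (4,5) = 95 − 88 = 7.
Row 5 needs 95; the known cells sum to 61, so (5,1) = 34.
Using column 1: 52 + (-5) + 16 + 34 + ? → (2,1) = 95 − 97 = -2.
Column 2 must total 95; the given cells sum to 73, so (2,2) = 22.
Using column 3: 10 + 31 + 49 + (-8) + ? → (3,3) = 95 − 82 = 13.
Using column 5: -11 + 46 + 7 + 25 + ? → (1,5) = 95 − 67 = 28.
The remaining cell in row 1 is (1,4) = 95 − 76 = 19.
From row 2, 95 − (-2 + 22 + 31 + (-11)) gives (2,4) = 55.
Row 3 must total 95; the given cells sum to 58, so (3,4) = 37.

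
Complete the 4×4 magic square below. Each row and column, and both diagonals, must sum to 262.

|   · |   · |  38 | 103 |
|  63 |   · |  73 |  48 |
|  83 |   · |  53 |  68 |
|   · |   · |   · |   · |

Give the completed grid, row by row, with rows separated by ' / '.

88 33 38 103 / 63 78 73 48 / 83 58 53 68 / 28 93 98 43

The remaining cell in row 2 is (2,2) = 262 − 184 = 78.
From row 3, 262 − (83 + 53 + 68) gives (3,2) = 58.
Column 3: 38 + 73 + 53 + ? = 262, so (4,3) = 98.
Column 4 needs 262; the known cells sum to 219, so (4,4) = 43.
Main diagonal: 78 + 53 + 43 + ? = 262, so (1,1) = 88.
Anti-diagonal: 103 + 73 + 58 + ? = 262, so (4,1) = 28.
Using row 1: 88 + 38 + 103 + ? → (1,2) = 262 − 229 = 33.
Row 4 needs 262; the known cells sum to 169, so (4,2) = 93.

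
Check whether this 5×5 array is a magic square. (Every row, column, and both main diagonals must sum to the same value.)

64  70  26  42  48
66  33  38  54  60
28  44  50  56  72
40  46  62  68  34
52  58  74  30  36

No — column 2 sums to 251 but row 4 sums to 250.

Row 1: 64 + 70 + 26 + 42 + 48 = 250.
Row 2: 66 + 33 + 38 + 54 + 60 = 251.
Row 3: 28 + 44 + 50 + 56 + 72 = 250.
Row 4: 40 + 46 + 62 + 68 + 34 = 250.
Row 5: 52 + 58 + 74 + 30 + 36 = 250.
Column 1: 64 + 66 + 28 + 40 + 52 = 250.
Column 2: 70 + 33 + 44 + 46 + 58 = 251.
Column 3: 26 + 38 + 50 + 62 + 74 = 250.
Column 4: 42 + 54 + 56 + 68 + 30 = 250.
Column 5: 48 + 60 + 72 + 34 + 36 = 250.
Main diagonal: 64 + 33 + 50 + 68 + 36 = 251.
Anti-diagonal: 48 + 54 + 50 + 46 + 52 = 250.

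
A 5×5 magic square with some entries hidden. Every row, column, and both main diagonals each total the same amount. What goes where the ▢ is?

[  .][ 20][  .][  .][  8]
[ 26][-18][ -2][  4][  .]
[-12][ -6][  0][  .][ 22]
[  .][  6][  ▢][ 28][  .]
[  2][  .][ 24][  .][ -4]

Anti-diagonal is complete and sums to 20; that is the magic constant.
From row 2, 20 − (26 + (-18) + (-2) + 4) gives (2,5) = 10.
Row 3: -12 + (-6) + 0 + 22 + ? = 20, so (3,4) = 16.
Column 2 needs 20; the known cells sum to 2, so (5,2) = 18.
The remaining cell in column 5 is (4,5) = 20 − 36 = -16.
Using main diagonal: -18 + 0 + 28 + (-4) + ? → (1,1) = 20 − 6 = 14.
Row 5 needs 20; the known cells sum to 40, so (5,4) = -20.
From column 1, 20 − (14 + 26 + (-12) + 2) gives (4,1) = -10.
Column 4 must total 20; the given cells sum to 28, so (1,4) = -8.
From row 1, 20 − (14 + 20 + (-8) + 8) gives (1,3) = -14.
From row 4, 20 − (-10 + 6 + 28 + (-16)) gives (4,3) = 12.

12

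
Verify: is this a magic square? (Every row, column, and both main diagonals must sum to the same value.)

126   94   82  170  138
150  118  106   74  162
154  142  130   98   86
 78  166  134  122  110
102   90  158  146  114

Yes

Row 1: 126 + 94 + 82 + 170 + 138 = 610.
Row 2: 150 + 118 + 106 + 74 + 162 = 610.
Row 3: 154 + 142 + 130 + 98 + 86 = 610.
Row 4: 78 + 166 + 134 + 122 + 110 = 610.
Row 5: 102 + 90 + 158 + 146 + 114 = 610.
Column 1: 126 + 150 + 154 + 78 + 102 = 610.
Column 2: 94 + 118 + 142 + 166 + 90 = 610.
Column 3: 82 + 106 + 130 + 134 + 158 = 610.
Column 4: 170 + 74 + 98 + 122 + 146 = 610.
Column 5: 138 + 162 + 86 + 110 + 114 = 610.
Main diagonal: 126 + 118 + 130 + 122 + 114 = 610.
Anti-diagonal: 138 + 74 + 130 + 166 + 102 = 610.
All lines sum to 610.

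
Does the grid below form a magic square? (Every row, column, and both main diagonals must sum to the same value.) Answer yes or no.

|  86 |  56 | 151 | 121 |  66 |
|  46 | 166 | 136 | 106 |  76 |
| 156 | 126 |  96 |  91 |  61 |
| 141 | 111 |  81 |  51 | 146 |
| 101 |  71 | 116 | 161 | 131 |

No — column 1 sums to 530 but column 3 sums to 580.

Row 1: 86 + 56 + 151 + 121 + 66 = 480.
Row 2: 46 + 166 + 136 + 106 + 76 = 530.
Row 3: 156 + 126 + 96 + 91 + 61 = 530.
Row 4: 141 + 111 + 81 + 51 + 146 = 530.
Row 5: 101 + 71 + 116 + 161 + 131 = 580.
Column 1: 86 + 46 + 156 + 141 + 101 = 530.
Column 2: 56 + 166 + 126 + 111 + 71 = 530.
Column 3: 151 + 136 + 96 + 81 + 116 = 580.
Column 4: 121 + 106 + 91 + 51 + 161 = 530.
Column 5: 66 + 76 + 61 + 146 + 131 = 480.
Main diagonal: 86 + 166 + 96 + 51 + 131 = 530.
Anti-diagonal: 66 + 106 + 96 + 111 + 101 = 480.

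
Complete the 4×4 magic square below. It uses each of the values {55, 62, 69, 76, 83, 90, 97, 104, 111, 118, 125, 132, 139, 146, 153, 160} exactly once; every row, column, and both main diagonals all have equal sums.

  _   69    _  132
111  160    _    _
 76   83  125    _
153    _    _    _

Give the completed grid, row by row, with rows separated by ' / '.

90 69 139 132 / 111 160 62 97 / 76 83 125 146 / 153 118 104 55

The 16 entries sum to 1720, so each line sums to 1720/4 = 430.
From row 3, 430 − (76 + 83 + 125) gives (3,4) = 146.
From column 1, 430 − (111 + 76 + 153) gives (1,1) = 90.
The remaining cell in column 2 is (4,2) = 430 − 312 = 118.
Main diagonal needs 430; the known cells sum to 375, so (4,4) = 55.
The remaining cell in anti-diagonal is (2,3) = 430 − 368 = 62.
Row 1 needs 430; the known cells sum to 291, so (1,3) = 139.
From row 2, 430 − (111 + 160 + 62) gives (2,4) = 97.
The remaining cell in row 4 is (4,3) = 430 − 326 = 104.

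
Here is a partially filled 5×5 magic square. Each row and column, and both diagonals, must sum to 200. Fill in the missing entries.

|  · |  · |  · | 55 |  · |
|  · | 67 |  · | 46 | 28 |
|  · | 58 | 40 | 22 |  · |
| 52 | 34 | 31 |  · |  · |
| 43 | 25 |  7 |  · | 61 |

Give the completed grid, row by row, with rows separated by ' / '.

19 16 73 55 37 / 10 67 49 46 28 / 76 58 40 22 4 / 52 34 31 13 70 / 43 25 7 64 61

From row 5, 200 − (43 + 25 + 7 + 61) gives (5,4) = 64.
From column 2, 200 − (67 + 58 + 34 + 25) gives (1,2) = 16.
Using column 4: 55 + 46 + 22 + 64 + ? → (4,4) = 200 − 187 = 13.
The remaining cell in main diagonal is (1,1) = 200 − 181 = 19.
Using anti-diagonal: 46 + 40 + 34 + 43 + ? → (1,5) = 200 − 163 = 37.
From row 1, 200 − (19 + 16 + 55 + 37) gives (1,3) = 73.
Row 4: 52 + 34 + 31 + 13 + ? = 200, so (4,5) = 70.
Column 3 must total 200; the given cells sum to 151, so (2,3) = 49.
From column 5, 200 − (37 + 28 + 70 + 61) gives (3,5) = 4.
Row 2: 67 + 49 + 46 + 28 + ? = 200, so (2,1) = 10.
Row 3 needs 200; the known cells sum to 124, so (3,1) = 76.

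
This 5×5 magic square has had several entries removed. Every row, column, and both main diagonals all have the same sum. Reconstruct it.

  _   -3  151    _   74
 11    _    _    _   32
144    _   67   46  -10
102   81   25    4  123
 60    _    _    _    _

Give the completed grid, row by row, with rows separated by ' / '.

18 -3 151 95 74 / 11 130 109 53 32 / 144 88 67 46 -10 / 102 81 25 4 123 / 60 39 -17 137 116

Row 4 is already complete: 102 + 81 + 25 + 4 + 123 = 335, so that is the magic constant.
Using row 3: 144 + 67 + 46 + (-10) + ? → (3,2) = 335 − 247 = 88.
Column 1 needs 335; the known cells sum to 317, so (1,1) = 18.
From column 5, 335 − (74 + 32 + (-10) + 123) gives (5,5) = 116.
The remaining cell in main diagonal is (2,2) = 335 − 205 = 130.
The remaining cell in anti-diagonal is (2,4) = 335 − 282 = 53.
Row 1: 18 + (-3) + 151 + 74 + ? = 335, so (1,4) = 95.
Row 2 must total 335; the given cells sum to 226, so (2,3) = 109.
From column 2, 335 − (-3 + 130 + 88 + 81) gives (5,2) = 39.
Using column 3: 151 + 109 + 67 + 25 + ? → (5,3) = 335 − 352 = -17.
The remaining cell in column 4 is (5,4) = 335 − 198 = 137.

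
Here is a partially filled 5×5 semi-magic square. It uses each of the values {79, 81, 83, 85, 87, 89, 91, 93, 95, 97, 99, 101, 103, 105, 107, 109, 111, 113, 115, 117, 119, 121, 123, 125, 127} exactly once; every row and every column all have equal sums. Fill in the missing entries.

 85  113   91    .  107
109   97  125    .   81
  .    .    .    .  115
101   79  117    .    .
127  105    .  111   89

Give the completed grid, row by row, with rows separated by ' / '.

85 113 91 119 107 / 109 97 125 103 81 / 93 121 99 87 115 / 101 79 117 95 123 / 127 105 83 111 89

The 25 entries sum to 2575, so each line sums to 2575/5 = 515.
Using row 1: 85 + 113 + 91 + 107 + ? → (1,4) = 515 − 396 = 119.
Row 2 must total 515; the given cells sum to 412, so (2,4) = 103.
The remaining cell in row 5 is (5,3) = 515 − 432 = 83.
The remaining cell in column 1 is (3,1) = 515 − 422 = 93.
Column 2: 113 + 97 + 79 + 105 + ? = 515, so (3,2) = 121.
Column 3: 91 + 125 + 117 + 83 + ? = 515, so (3,3) = 99.
Column 5 needs 515; the known cells sum to 392, so (4,5) = 123.
The remaining cell in row 3 is (3,4) = 515 − 428 = 87.
The remaining cell in row 4 is (4,4) = 515 − 420 = 95.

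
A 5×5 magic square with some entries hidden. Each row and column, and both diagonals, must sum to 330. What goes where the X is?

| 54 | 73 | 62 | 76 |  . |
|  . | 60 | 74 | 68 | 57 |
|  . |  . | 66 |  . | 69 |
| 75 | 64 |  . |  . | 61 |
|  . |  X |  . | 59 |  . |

Row 1 must total 330; the given cells sum to 265, so (1,5) = 65.
Row 2 must total 330; the given cells sum to 259, so (2,1) = 71.
Using column 5: 65 + 57 + 69 + 61 + ? → (5,5) = 330 − 252 = 78.
The remaining cell in main diagonal is (4,4) = 330 − 258 = 72.
Using anti-diagonal: 65 + 68 + 66 + 64 + ? → (5,1) = 330 − 263 = 67.
Row 4 needs 330; the known cells sum to 272, so (4,3) = 58.
Column 1: 54 + 71 + 75 + 67 + ? = 330, so (3,1) = 63.
Column 3 needs 330; the known cells sum to 260, so (5,3) = 70.
The remaining cell in column 4 is (3,4) = 330 − 275 = 55.
The remaining cell in row 3 is (3,2) = 330 − 253 = 77.
The remaining cell in row 5 is (5,2) = 330 − 274 = 56.

56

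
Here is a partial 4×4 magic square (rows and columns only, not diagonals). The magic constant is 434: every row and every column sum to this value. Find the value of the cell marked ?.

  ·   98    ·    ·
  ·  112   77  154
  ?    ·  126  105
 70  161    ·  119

140

Row 2 needs 434; the known cells sum to 343, so (2,1) = 91.
The remaining cell in row 4 is (4,3) = 434 − 350 = 84.
Column 2 must total 434; the given cells sum to 371, so (3,2) = 63.
Using column 3: 77 + 126 + 84 + ? → (1,3) = 434 − 287 = 147.
The remaining cell in column 4 is (1,4) = 434 − 378 = 56.
Row 1 needs 434; the known cells sum to 301, so (1,1) = 133.
Using row 3: 63 + 126 + 105 + ? → (3,1) = 434 − 294 = 140.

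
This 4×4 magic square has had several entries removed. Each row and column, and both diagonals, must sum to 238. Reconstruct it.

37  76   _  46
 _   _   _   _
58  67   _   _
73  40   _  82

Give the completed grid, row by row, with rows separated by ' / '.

37 76 79 46 / 70 55 52 61 / 58 67 64 49 / 73 40 43 82

From row 1, 238 − (37 + 76 + 46) gives (1,3) = 79.
The remaining cell in row 4 is (4,3) = 238 − 195 = 43.
The remaining cell in column 1 is (2,1) = 238 − 168 = 70.
Column 2 must total 238; the given cells sum to 183, so (2,2) = 55.
The remaining cell in main diagonal is (3,3) = 238 − 174 = 64.
Anti-diagonal must total 238; the given cells sum to 186, so (2,3) = 52.
The remaining cell in row 2 is (2,4) = 238 − 177 = 61.
Row 3 needs 238; the known cells sum to 189, so (3,4) = 49.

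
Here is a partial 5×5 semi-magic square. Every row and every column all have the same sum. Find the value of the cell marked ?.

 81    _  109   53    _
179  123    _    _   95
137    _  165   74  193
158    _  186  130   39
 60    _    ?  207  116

88

Column 1 is complete and sums to 615; that is the magic constant.
From row 3, 615 − (137 + 165 + 74 + 193) gives (3,2) = 46.
The remaining cell in row 4 is (4,2) = 615 − 513 = 102.
Column 4: 53 + 74 + 130 + 207 + ? = 615, so (2,4) = 151.
Using column 5: 95 + 193 + 39 + 116 + ? → (1,5) = 615 − 443 = 172.
Using row 1: 81 + 109 + 53 + 172 + ? → (1,2) = 615 − 415 = 200.
Row 2 must total 615; the given cells sum to 548, so (2,3) = 67.
From column 2, 615 − (200 + 123 + 46 + 102) gives (5,2) = 144.
Column 3: 109 + 67 + 165 + 186 + ? = 615, so (5,3) = 88.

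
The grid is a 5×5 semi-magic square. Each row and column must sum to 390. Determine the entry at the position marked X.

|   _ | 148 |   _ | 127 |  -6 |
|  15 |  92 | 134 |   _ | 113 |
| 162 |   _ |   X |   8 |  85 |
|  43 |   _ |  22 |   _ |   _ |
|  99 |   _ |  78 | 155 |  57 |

Row 2 needs 390; the known cells sum to 354, so (2,4) = 36.
Row 5 must total 390; the given cells sum to 389, so (5,2) = 1.
The remaining cell in column 1 is (1,1) = 390 − 319 = 71.
From column 4, 390 − (127 + 36 + 8 + 155) gives (4,4) = 64.
Using column 5: -6 + 113 + 85 + 57 + ? → (4,5) = 390 − 249 = 141.
From row 1, 390 − (71 + 148 + 127 + (-6)) gives (1,3) = 50.
Row 4: 43 + 22 + 64 + 141 + ? = 390, so (4,2) = 120.
From column 2, 390 − (148 + 92 + 120 + 1) gives (3,2) = 29.
From column 3, 390 − (50 + 134 + 22 + 78) gives (3,3) = 106.

106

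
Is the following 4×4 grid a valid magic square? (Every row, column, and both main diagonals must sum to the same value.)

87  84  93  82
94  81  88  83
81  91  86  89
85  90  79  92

Row 1: 87 + 84 + 93 + 82 = 346.
Row 2: 94 + 81 + 88 + 83 = 346.
Row 3: 81 + 91 + 86 + 89 = 347.
Row 4: 85 + 90 + 79 + 92 = 346.
Column 1: 87 + 94 + 81 + 85 = 347.
Column 2: 84 + 81 + 91 + 90 = 346.
Column 3: 93 + 88 + 86 + 79 = 346.
Column 4: 82 + 83 + 89 + 92 = 346.
Main diagonal: 87 + 81 + 86 + 92 = 346.
Anti-diagonal: 82 + 88 + 91 + 85 = 346.

No — row 3 sums to 347 but column 3 sums to 346.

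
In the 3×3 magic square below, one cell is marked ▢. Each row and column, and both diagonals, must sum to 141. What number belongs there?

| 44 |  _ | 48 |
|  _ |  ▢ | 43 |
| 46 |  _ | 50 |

Row 1 needs 141; the known cells sum to 92, so (1,2) = 49.
Using row 3: 46 + 50 + ? → (3,2) = 141 − 96 = 45.
Column 1 needs 141; the known cells sum to 90, so (2,1) = 51.
From column 2, 141 − (49 + 45) gives (2,2) = 47.

47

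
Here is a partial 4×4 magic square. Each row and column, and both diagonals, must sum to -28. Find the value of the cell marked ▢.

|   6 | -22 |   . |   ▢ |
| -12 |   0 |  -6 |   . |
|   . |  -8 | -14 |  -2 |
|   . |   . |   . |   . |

Using row 2: -12 + 0 + (-6) + ? → (2,4) = -28 − (-18) = -10.
Row 3 must total -28; the given cells sum to -24, so (3,1) = -4.
Column 1 must total -28; the given cells sum to -10, so (4,1) = -18.
Column 2: -22 + 0 + (-8) + ? = -28, so (4,2) = 2.
Main diagonal must total -28; the given cells sum to -8, so (4,4) = -20.
Anti-diagonal needs -28; the known cells sum to -32, so (1,4) = 4.

4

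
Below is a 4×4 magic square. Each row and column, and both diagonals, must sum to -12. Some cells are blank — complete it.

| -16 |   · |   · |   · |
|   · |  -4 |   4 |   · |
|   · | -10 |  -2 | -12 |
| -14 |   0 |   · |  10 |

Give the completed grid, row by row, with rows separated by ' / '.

Using row 3: -10 + (-2) + (-12) + ? → (3,1) = -12 − (-24) = 12.
Row 4 needs -12; the known cells sum to -4, so (4,3) = -8.
From column 1, -12 − (-16 + 12 + (-14)) gives (2,1) = 6.
Column 2 needs -12; the known cells sum to -14, so (1,2) = 2.
From column 3, -12 − (4 + (-2) + (-8)) gives (1,3) = -6.
The remaining cell in anti-diagonal is (1,4) = -12 − (-20) = 8.
Row 2: 6 + (-4) + 4 + ? = -12, so (2,4) = -18.

-16 2 -6 8 / 6 -4 4 -18 / 12 -10 -2 -12 / -14 0 -8 10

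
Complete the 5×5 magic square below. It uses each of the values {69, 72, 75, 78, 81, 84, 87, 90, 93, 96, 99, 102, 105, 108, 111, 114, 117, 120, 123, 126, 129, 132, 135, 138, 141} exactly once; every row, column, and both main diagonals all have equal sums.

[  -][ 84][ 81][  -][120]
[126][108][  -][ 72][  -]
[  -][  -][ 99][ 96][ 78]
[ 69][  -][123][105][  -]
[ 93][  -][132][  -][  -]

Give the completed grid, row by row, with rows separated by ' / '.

The 25 entries sum to 2625, so each line sums to 2625/5 = 525.
Using column 3: 81 + 99 + 123 + 132 + ? → (2,3) = 525 − 435 = 90.
The remaining cell in anti-diagonal is (4,2) = 525 − 384 = 141.
Row 2: 126 + 108 + 90 + 72 + ? = 525, so (2,5) = 129.
The remaining cell in row 4 is (4,5) = 525 − 438 = 87.
From column 5, 525 − (120 + 129 + 78 + 87) gives (5,5) = 111.
Using main diagonal: 108 + 99 + 105 + 111 + ? → (1,1) = 525 − 423 = 102.
Using row 1: 102 + 84 + 81 + 120 + ? → (1,4) = 525 − 387 = 138.
From column 1, 525 − (102 + 126 + 69 + 93) gives (3,1) = 135.
Column 4 needs 525; the known cells sum to 411, so (5,4) = 114.
From row 3, 525 − (135 + 99 + 96 + 78) gives (3,2) = 117.
The remaining cell in row 5 is (5,2) = 525 − 450 = 75.

102 84 81 138 120 / 126 108 90 72 129 / 135 117 99 96 78 / 69 141 123 105 87 / 93 75 132 114 111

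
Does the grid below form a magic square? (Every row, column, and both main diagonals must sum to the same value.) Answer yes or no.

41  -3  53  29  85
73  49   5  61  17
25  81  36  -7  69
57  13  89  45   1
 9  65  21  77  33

No — anti-diagonal sums to 204 but column 2 sums to 205.

Row 1: 41 + (-3) + 53 + 29 + 85 = 205.
Row 2: 73 + 49 + 5 + 61 + 17 = 205.
Row 3: 25 + 81 + 36 + (-7) + 69 = 204.
Row 4: 57 + 13 + 89 + 45 + 1 = 205.
Row 5: 9 + 65 + 21 + 77 + 33 = 205.
Column 1: 41 + 73 + 25 + 57 + 9 = 205.
Column 2: -3 + 49 + 81 + 13 + 65 = 205.
Column 3: 53 + 5 + 36 + 89 + 21 = 204.
Column 4: 29 + 61 + (-7) + 45 + 77 = 205.
Column 5: 85 + 17 + 69 + 1 + 33 = 205.
Main diagonal: 41 + 49 + 36 + 45 + 33 = 204.
Anti-diagonal: 85 + 61 + 36 + 13 + 9 = 204.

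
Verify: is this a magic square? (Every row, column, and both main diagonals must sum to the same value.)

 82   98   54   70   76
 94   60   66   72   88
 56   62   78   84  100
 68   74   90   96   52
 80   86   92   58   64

Yes

Row 1: 82 + 98 + 54 + 70 + 76 = 380.
Row 2: 94 + 60 + 66 + 72 + 88 = 380.
Row 3: 56 + 62 + 78 + 84 + 100 = 380.
Row 4: 68 + 74 + 90 + 96 + 52 = 380.
Row 5: 80 + 86 + 92 + 58 + 64 = 380.
Column 1: 82 + 94 + 56 + 68 + 80 = 380.
Column 2: 98 + 60 + 62 + 74 + 86 = 380.
Column 3: 54 + 66 + 78 + 90 + 92 = 380.
Column 4: 70 + 72 + 84 + 96 + 58 = 380.
Column 5: 76 + 88 + 100 + 52 + 64 = 380.
Main diagonal: 82 + 60 + 78 + 96 + 64 = 380.
Anti-diagonal: 76 + 72 + 78 + 74 + 80 = 380.
All lines sum to 380.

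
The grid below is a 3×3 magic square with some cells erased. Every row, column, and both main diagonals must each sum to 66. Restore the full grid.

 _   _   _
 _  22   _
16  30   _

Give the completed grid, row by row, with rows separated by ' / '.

Using row 3: 16 + 30 + ? → (3,3) = 66 − 46 = 20.
From column 2, 66 − (22 + 30) gives (1,2) = 14.
The remaining cell in main diagonal is (1,1) = 66 − 42 = 24.
Anti-diagonal needs 66; the known cells sum to 38, so (1,3) = 28.
Column 1: 24 + 16 + ? = 66, so (2,1) = 26.
Column 3 must total 66; the given cells sum to 48, so (2,3) = 18.

24 14 28 / 26 22 18 / 16 30 20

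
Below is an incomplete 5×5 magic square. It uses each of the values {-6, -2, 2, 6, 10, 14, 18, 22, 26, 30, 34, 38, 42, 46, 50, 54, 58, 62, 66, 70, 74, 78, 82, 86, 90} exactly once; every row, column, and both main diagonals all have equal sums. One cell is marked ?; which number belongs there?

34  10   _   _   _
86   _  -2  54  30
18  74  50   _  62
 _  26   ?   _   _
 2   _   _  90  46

The 25 entries sum to 1050, so each line sums to 1050/5 = 210.
Row 2: 86 + (-2) + 54 + 30 + ? = 210, so (2,2) = 42.
Row 3: 18 + 74 + 50 + 62 + ? = 210, so (3,4) = 6.
Using column 1: 34 + 86 + 18 + 2 + ? → (4,1) = 210 − 140 = 70.
Using column 2: 10 + 42 + 74 + 26 + ? → (5,2) = 210 − 152 = 58.
Main diagonal needs 210; the known cells sum to 172, so (4,4) = 38.
Anti-diagonal needs 210; the known cells sum to 132, so (1,5) = 78.
Row 5: 2 + 58 + 90 + 46 + ? = 210, so (5,3) = 14.
Column 4 needs 210; the known cells sum to 188, so (1,4) = 22.
Column 5: 78 + 30 + 62 + 46 + ? = 210, so (4,5) = -6.
Using row 1: 34 + 10 + 22 + 78 + ? → (1,3) = 210 − 144 = 66.
Row 4 needs 210; the known cells sum to 128, so (4,3) = 82.

82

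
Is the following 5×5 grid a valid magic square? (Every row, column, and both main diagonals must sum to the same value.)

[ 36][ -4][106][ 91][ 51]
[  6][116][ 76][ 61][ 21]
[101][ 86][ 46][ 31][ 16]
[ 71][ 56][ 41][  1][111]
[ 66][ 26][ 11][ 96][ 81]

Row 1: 36 + (-4) + 106 + 91 + 51 = 280.
Row 2: 6 + 116 + 76 + 61 + 21 = 280.
Row 3: 101 + 86 + 46 + 31 + 16 = 280.
Row 4: 71 + 56 + 41 + 1 + 111 = 280.
Row 5: 66 + 26 + 11 + 96 + 81 = 280.
Column 1: 36 + 6 + 101 + 71 + 66 = 280.
Column 2: -4 + 116 + 86 + 56 + 26 = 280.
Column 3: 106 + 76 + 46 + 41 + 11 = 280.
Column 4: 91 + 61 + 31 + 1 + 96 = 280.
Column 5: 51 + 21 + 16 + 111 + 81 = 280.
Main diagonal: 36 + 116 + 46 + 1 + 81 = 280.
Anti-diagonal: 51 + 61 + 46 + 56 + 66 = 280.
All lines sum to 280.

Yes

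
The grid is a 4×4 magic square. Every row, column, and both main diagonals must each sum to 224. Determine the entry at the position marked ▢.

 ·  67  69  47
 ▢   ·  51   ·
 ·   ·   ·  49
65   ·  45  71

63

From row 1, 224 − (67 + 69 + 47) gives (1,1) = 41.
Row 4: 65 + 45 + 71 + ? = 224, so (4,2) = 43.
From column 3, 224 − (69 + 51 + 45) gives (3,3) = 59.
Column 4 must total 224; the given cells sum to 167, so (2,4) = 57.
The remaining cell in main diagonal is (2,2) = 224 − 171 = 53.
From anti-diagonal, 224 − (47 + 51 + 65) gives (3,2) = 61.
Row 2: 53 + 51 + 57 + ? = 224, so (2,1) = 63.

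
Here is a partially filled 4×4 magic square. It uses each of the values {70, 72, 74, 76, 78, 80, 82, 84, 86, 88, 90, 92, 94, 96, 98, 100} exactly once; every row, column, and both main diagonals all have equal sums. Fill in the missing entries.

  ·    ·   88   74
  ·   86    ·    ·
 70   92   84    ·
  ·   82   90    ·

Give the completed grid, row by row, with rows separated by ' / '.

The 16 entries sum to 1360, so each line sums to 1360/4 = 340.
The remaining cell in row 3 is (3,4) = 340 − 246 = 94.
Column 2 must total 340; the given cells sum to 260, so (1,2) = 80.
From column 3, 340 − (88 + 84 + 90) gives (2,3) = 78.
From anti-diagonal, 340 − (74 + 78 + 92) gives (4,1) = 96.
From row 1, 340 − (80 + 88 + 74) gives (1,1) = 98.
Row 4: 96 + 82 + 90 + ? = 340, so (4,4) = 72.
The remaining cell in column 1 is (2,1) = 340 − 264 = 76.
Using column 4: 74 + 94 + 72 + ? → (2,4) = 340 − 240 = 100.

98 80 88 74 / 76 86 78 100 / 70 92 84 94 / 96 82 90 72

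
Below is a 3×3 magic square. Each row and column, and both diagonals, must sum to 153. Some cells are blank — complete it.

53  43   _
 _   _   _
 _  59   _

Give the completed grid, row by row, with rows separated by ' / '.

53 43 57 / 55 51 47 / 45 59 49

Row 1 needs 153; the known cells sum to 96, so (1,3) = 57.
Column 2 needs 153; the known cells sum to 102, so (2,2) = 51.
Main diagonal must total 153; the given cells sum to 104, so (3,3) = 49.
The remaining cell in anti-diagonal is (3,1) = 153 − 108 = 45.
Column 1 must total 153; the given cells sum to 98, so (2,1) = 55.
Column 3 needs 153; the known cells sum to 106, so (2,3) = 47.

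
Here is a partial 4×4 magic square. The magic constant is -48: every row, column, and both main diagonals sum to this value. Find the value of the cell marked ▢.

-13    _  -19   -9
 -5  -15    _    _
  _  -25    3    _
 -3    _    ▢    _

The remaining cell in row 1 is (1,2) = -48 − (-41) = -7.
Using column 1: -13 + (-5) + (-3) + ? → (3,1) = -48 − (-21) = -27.
Column 2: -7 + (-15) + (-25) + ? = -48, so (4,2) = -1.
The remaining cell in main diagonal is (4,4) = -48 − (-25) = -23.
From anti-diagonal, -48 − (-9 + (-25) + (-3)) gives (2,3) = -11.
Row 2: -5 + (-15) + (-11) + ? = -48, so (2,4) = -17.
From row 3, -48 − (-27 + (-25) + 3) gives (3,4) = 1.
Using row 4: -3 + (-1) + (-23) + ? → (4,3) = -48 − (-27) = -21.

-21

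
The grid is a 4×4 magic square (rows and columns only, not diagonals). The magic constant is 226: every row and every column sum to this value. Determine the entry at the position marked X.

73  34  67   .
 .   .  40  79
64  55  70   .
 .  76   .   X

58

Row 1 needs 226; the known cells sum to 174, so (1,4) = 52.
Row 3: 64 + 55 + 70 + ? = 226, so (3,4) = 37.
The remaining cell in column 2 is (2,2) = 226 − 165 = 61.
From column 3, 226 − (67 + 40 + 70) gives (4,3) = 49.
Column 4 needs 226; the known cells sum to 168, so (4,4) = 58.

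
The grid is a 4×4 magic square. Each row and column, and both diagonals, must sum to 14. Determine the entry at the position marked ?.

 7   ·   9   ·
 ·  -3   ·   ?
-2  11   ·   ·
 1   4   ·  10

From row 4, 14 − (1 + 4 + 10) gives (4,3) = -1.
Using column 1: 7 + (-2) + 1 + ? → (2,1) = 14 − 6 = 8.
Column 2 must total 14; the given cells sum to 12, so (1,2) = 2.
Main diagonal: 7 + (-3) + 10 + ? = 14, so (3,3) = 0.
Row 1 needs 14; the known cells sum to 18, so (1,4) = -4.
Row 3: -2 + 11 + 0 + ? = 14, so (3,4) = 5.
Column 3 must total 14; the given cells sum to 8, so (2,3) = 6.
Column 4 needs 14; the known cells sum to 11, so (2,4) = 3.

3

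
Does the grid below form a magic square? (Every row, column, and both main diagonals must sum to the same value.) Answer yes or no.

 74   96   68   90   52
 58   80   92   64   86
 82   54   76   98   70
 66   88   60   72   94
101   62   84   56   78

No — column 2 sums to 380 but anti-diagonal sums to 381.

Row 1: 74 + 96 + 68 + 90 + 52 = 380.
Row 2: 58 + 80 + 92 + 64 + 86 = 380.
Row 3: 82 + 54 + 76 + 98 + 70 = 380.
Row 4: 66 + 88 + 60 + 72 + 94 = 380.
Row 5: 101 + 62 + 84 + 56 + 78 = 381.
Column 1: 74 + 58 + 82 + 66 + 101 = 381.
Column 2: 96 + 80 + 54 + 88 + 62 = 380.
Column 3: 68 + 92 + 76 + 60 + 84 = 380.
Column 4: 90 + 64 + 98 + 72 + 56 = 380.
Column 5: 52 + 86 + 70 + 94 + 78 = 380.
Main diagonal: 74 + 80 + 76 + 72 + 78 = 380.
Anti-diagonal: 52 + 64 + 76 + 88 + 101 = 381.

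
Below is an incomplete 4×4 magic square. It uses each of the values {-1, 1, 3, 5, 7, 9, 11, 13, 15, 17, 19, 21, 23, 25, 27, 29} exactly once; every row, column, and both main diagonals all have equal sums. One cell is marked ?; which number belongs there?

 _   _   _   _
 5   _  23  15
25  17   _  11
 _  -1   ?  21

29

The 16 entries sum to 224, so each line sums to 224/4 = 56.
Row 2 needs 56; the known cells sum to 43, so (2,2) = 13.
Using row 3: 25 + 17 + 11 + ? → (3,3) = 56 − 53 = 3.
The remaining cell in column 2 is (1,2) = 56 − 29 = 27.
Using column 4: 15 + 11 + 21 + ? → (1,4) = 56 − 47 = 9.
Main diagonal must total 56; the given cells sum to 37, so (1,1) = 19.
Anti-diagonal needs 56; the known cells sum to 49, so (4,1) = 7.
Row 1 must total 56; the given cells sum to 55, so (1,3) = 1.
Row 4: 7 + (-1) + 21 + ? = 56, so (4,3) = 29.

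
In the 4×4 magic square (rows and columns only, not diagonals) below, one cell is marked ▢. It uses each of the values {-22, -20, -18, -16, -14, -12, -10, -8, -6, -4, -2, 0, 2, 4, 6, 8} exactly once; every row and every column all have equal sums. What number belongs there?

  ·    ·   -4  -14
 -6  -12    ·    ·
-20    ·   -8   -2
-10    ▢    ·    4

The 16 entries sum to -112, so each line sums to -112/4 = -28.
From row 3, -28 − (-20 + (-8) + (-2)) gives (3,2) = 2.
Column 1: -6 + (-20) + (-10) + ? = -28, so (1,1) = 8.
The remaining cell in column 4 is (2,4) = -28 − (-12) = -16.
The remaining cell in row 1 is (1,2) = -28 − (-10) = -18.
Row 2: -6 + (-12) + (-16) + ? = -28, so (2,3) = 6.
Column 2 needs -28; the known cells sum to -28, so (4,2) = 0.

0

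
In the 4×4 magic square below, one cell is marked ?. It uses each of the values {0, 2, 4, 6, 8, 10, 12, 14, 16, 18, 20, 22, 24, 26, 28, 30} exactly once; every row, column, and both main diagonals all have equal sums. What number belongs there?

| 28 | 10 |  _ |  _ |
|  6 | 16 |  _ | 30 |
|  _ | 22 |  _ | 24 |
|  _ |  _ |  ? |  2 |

The 16 entries sum to 240, so each line sums to 240/4 = 60.
Row 2 needs 60; the known cells sum to 52, so (2,3) = 8.
Column 2 must total 60; the given cells sum to 48, so (4,2) = 12.
Column 4: 30 + 24 + 2 + ? = 60, so (1,4) = 4.
Main diagonal must total 60; the given cells sum to 46, so (3,3) = 14.
The remaining cell in anti-diagonal is (4,1) = 60 − 34 = 26.
Row 1: 28 + 10 + 4 + ? = 60, so (1,3) = 18.
Using row 3: 22 + 14 + 24 + ? → (3,1) = 60 − 60 = 0.
The remaining cell in row 4 is (4,3) = 60 − 40 = 20.

20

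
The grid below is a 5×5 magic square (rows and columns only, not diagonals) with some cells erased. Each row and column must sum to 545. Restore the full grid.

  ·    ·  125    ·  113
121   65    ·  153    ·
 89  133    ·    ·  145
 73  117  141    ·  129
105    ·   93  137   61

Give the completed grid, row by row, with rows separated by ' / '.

Row 4: 73 + 117 + 141 + 129 + ? = 545, so (4,4) = 85.
Using row 5: 105 + 93 + 137 + 61 + ? → (5,2) = 545 − 396 = 149.
Column 1 needs 545; the known cells sum to 388, so (1,1) = 157.
Column 2 needs 545; the known cells sum to 464, so (1,2) = 81.
Column 5: 113 + 145 + 129 + 61 + ? = 545, so (2,5) = 97.
Using row 1: 157 + 81 + 125 + 113 + ? → (1,4) = 545 − 476 = 69.
The remaining cell in row 2 is (2,3) = 545 − 436 = 109.
The remaining cell in column 3 is (3,3) = 545 − 468 = 77.
Column 4: 69 + 153 + 85 + 137 + ? = 545, so (3,4) = 101.

157 81 125 69 113 / 121 65 109 153 97 / 89 133 77 101 145 / 73 117 141 85 129 / 105 149 93 137 61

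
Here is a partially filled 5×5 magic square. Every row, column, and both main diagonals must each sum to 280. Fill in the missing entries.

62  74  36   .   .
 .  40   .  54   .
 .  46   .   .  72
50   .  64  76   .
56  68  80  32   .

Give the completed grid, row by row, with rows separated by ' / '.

Row 5: 56 + 68 + 80 + 32 + ? = 280, so (5,5) = 44.
Column 2 needs 280; the known cells sum to 228, so (4,2) = 52.
Main diagonal needs 280; the known cells sum to 222, so (3,3) = 58.
Anti-diagonal must total 280; the given cells sum to 220, so (1,5) = 60.
Using row 1: 62 + 74 + 36 + 60 + ? → (1,4) = 280 − 232 = 48.
From row 4, 280 − (50 + 52 + 64 + 76) gives (4,5) = 38.
From column 3, 280 − (36 + 58 + 64 + 80) gives (2,3) = 42.
The remaining cell in column 4 is (3,4) = 280 − 210 = 70.
Column 5 must total 280; the given cells sum to 214, so (2,5) = 66.
Row 2: 40 + 42 + 54 + 66 + ? = 280, so (2,1) = 78.
Using row 3: 46 + 58 + 70 + 72 + ? → (3,1) = 280 − 246 = 34.

62 74 36 48 60 / 78 40 42 54 66 / 34 46 58 70 72 / 50 52 64 76 38 / 56 68 80 32 44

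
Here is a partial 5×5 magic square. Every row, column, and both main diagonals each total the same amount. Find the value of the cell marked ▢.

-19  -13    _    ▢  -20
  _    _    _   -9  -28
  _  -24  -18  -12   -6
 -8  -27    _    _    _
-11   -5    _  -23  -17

-26

Anti-diagonal is complete and sums to -85; that is the magic constant.
From row 3, -85 − (-24 + (-18) + (-12) + (-6)) gives (3,1) = -25.
Using row 5: -11 + (-5) + (-23) + (-17) + ? → (5,3) = -85 − (-56) = -29.
Column 1: -19 + (-25) + (-8) + (-11) + ? = -85, so (2,1) = -22.
Column 2 must total -85; the given cells sum to -69, so (2,2) = -16.
Column 5: -20 + (-28) + (-6) + (-17) + ? = -85, so (4,5) = -14.
Main diagonal: -19 + (-16) + (-18) + (-17) + ? = -85, so (4,4) = -15.
From row 2, -85 − (-22 + (-16) + (-9) + (-28)) gives (2,3) = -10.
Using row 4: -8 + (-27) + (-15) + (-14) + ? → (4,3) = -85 − (-64) = -21.
Column 3: -10 + (-18) + (-21) + (-29) + ? = -85, so (1,3) = -7.
Column 4 must total -85; the given cells sum to -59, so (1,4) = -26.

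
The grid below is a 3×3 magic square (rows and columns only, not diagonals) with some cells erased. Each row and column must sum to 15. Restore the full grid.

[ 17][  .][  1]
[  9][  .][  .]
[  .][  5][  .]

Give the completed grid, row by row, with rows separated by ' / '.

Using row 1: 17 + 1 + ? → (1,2) = 15 − 18 = -3.
Column 1 must total 15; the given cells sum to 26, so (3,1) = -11.
The remaining cell in column 2 is (2,2) = 15 − 2 = 13.
Row 2 must total 15; the given cells sum to 22, so (2,3) = -7.
The remaining cell in row 3 is (3,3) = 15 − (-6) = 21.

17 -3 1 / 9 13 -7 / -11 5 21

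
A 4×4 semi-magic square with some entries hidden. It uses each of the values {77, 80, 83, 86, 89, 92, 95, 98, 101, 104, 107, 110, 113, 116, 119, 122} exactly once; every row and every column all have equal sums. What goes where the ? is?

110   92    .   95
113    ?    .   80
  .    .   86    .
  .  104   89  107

The 16 entries sum to 1592, so each line sums to 1592/4 = 398.
Using row 1: 110 + 92 + 95 + ? → (1,3) = 398 − 297 = 101.
Row 4: 104 + 89 + 107 + ? = 398, so (4,1) = 98.
Column 1 must total 398; the given cells sum to 321, so (3,1) = 77.
The remaining cell in column 3 is (2,3) = 398 − 276 = 122.
Column 4 needs 398; the known cells sum to 282, so (3,4) = 116.
Row 2: 113 + 122 + 80 + ? = 398, so (2,2) = 83.

83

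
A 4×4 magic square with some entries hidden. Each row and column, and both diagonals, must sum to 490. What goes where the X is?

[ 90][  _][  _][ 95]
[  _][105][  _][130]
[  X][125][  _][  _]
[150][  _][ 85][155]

Using row 4: 150 + 85 + 155 + ? → (4,2) = 490 − 390 = 100.
Column 2 needs 490; the known cells sum to 330, so (1,2) = 160.
Column 4 needs 490; the known cells sum to 380, so (3,4) = 110.
The remaining cell in main diagonal is (3,3) = 490 − 350 = 140.
From anti-diagonal, 490 − (95 + 125 + 150) gives (2,3) = 120.
Row 1: 90 + 160 + 95 + ? = 490, so (1,3) = 145.
Row 2 must total 490; the given cells sum to 355, so (2,1) = 135.
Using row 3: 125 + 140 + 110 + ? → (3,1) = 490 − 375 = 115.

115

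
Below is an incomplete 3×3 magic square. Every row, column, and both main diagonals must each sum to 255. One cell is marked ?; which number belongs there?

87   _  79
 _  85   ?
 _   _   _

93

Using row 1: 87 + 79 + ? → (1,2) = 255 − 166 = 89.
The remaining cell in column 2 is (3,2) = 255 − 174 = 81.
Using main diagonal: 87 + 85 + ? → (3,3) = 255 − 172 = 83.
From anti-diagonal, 255 − (79 + 85) gives (3,1) = 91.
From column 1, 255 − (87 + 91) gives (2,1) = 77.
Column 3: 79 + 83 + ? = 255, so (2,3) = 93.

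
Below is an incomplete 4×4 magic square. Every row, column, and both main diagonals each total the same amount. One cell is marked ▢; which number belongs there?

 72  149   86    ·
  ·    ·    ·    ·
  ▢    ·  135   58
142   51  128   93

121

Row 4 is complete and sums to 414; that is the magic constant.
From row 1, 414 − (72 + 149 + 86) gives (1,4) = 107.
Column 3: 86 + 135 + 128 + ? = 414, so (2,3) = 65.
From column 4, 414 − (107 + 58 + 93) gives (2,4) = 156.
Main diagonal must total 414; the given cells sum to 300, so (2,2) = 114.
Anti-diagonal: 107 + 65 + 142 + ? = 414, so (3,2) = 100.
Row 2 needs 414; the known cells sum to 335, so (2,1) = 79.
Row 3 needs 414; the known cells sum to 293, so (3,1) = 121.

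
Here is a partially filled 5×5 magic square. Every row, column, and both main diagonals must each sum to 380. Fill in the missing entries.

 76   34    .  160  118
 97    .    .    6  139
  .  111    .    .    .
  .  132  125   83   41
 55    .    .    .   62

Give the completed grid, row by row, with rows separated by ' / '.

The remaining cell in row 1 is (1,3) = 380 − 388 = -8.
Using row 4: 132 + 125 + 83 + 41 + ? → (4,1) = 380 − 381 = -1.
Column 1: 76 + 97 + (-1) + 55 + ? = 380, so (3,1) = 153.
Column 5: 118 + 139 + 41 + 62 + ? = 380, so (3,5) = 20.
Anti-diagonal needs 380; the known cells sum to 311, so (3,3) = 69.
Using row 3: 153 + 111 + 69 + 20 + ? → (3,4) = 380 − 353 = 27.
Column 4: 160 + 6 + 27 + 83 + ? = 380, so (5,4) = 104.
Main diagonal must total 380; the given cells sum to 290, so (2,2) = 90.
Row 2 must total 380; the given cells sum to 332, so (2,3) = 48.
Using column 2: 34 + 90 + 111 + 132 + ? → (5,2) = 380 − 367 = 13.
Column 3 must total 380; the given cells sum to 234, so (5,3) = 146.

76 34 -8 160 118 / 97 90 48 6 139 / 153 111 69 27 20 / -1 132 125 83 41 / 55 13 146 104 62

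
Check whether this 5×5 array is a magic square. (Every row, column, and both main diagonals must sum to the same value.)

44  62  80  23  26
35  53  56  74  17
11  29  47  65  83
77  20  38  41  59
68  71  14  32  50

Row 1: 44 + 62 + 80 + 23 + 26 = 235.
Row 2: 35 + 53 + 56 + 74 + 17 = 235.
Row 3: 11 + 29 + 47 + 65 + 83 = 235.
Row 4: 77 + 20 + 38 + 41 + 59 = 235.
Row 5: 68 + 71 + 14 + 32 + 50 = 235.
Column 1: 44 + 35 + 11 + 77 + 68 = 235.
Column 2: 62 + 53 + 29 + 20 + 71 = 235.
Column 3: 80 + 56 + 47 + 38 + 14 = 235.
Column 4: 23 + 74 + 65 + 41 + 32 = 235.
Column 5: 26 + 17 + 83 + 59 + 50 = 235.
Main diagonal: 44 + 53 + 47 + 41 + 50 = 235.
Anti-diagonal: 26 + 74 + 47 + 20 + 68 = 235.
All lines sum to 235.

Yes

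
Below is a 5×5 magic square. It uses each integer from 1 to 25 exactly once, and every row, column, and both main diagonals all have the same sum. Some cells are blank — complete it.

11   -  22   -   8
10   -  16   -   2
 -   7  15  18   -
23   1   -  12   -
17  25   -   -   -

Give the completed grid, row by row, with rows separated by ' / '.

The entries are 1 through 25, which sum to 325, so each line sums to 325/5 = 65.
From column 1, 65 − (11 + 10 + 23 + 17) gives (3,1) = 4.
Anti-diagonal: 8 + 15 + 1 + 17 + ? = 65, so (2,4) = 24.
Row 2 needs 65; the known cells sum to 52, so (2,2) = 13.
Row 3 needs 65; the known cells sum to 44, so (3,5) = 21.
Column 2 needs 65; the known cells sum to 46, so (1,2) = 19.
Main diagonal needs 65; the known cells sum to 51, so (5,5) = 14.
Row 1 needs 65; the known cells sum to 60, so (1,4) = 5.
From column 4, 65 − (5 + 24 + 18 + 12) gives (5,4) = 6.
The remaining cell in column 5 is (4,5) = 65 − 45 = 20.
The remaining cell in row 4 is (4,3) = 65 − 56 = 9.
Row 5 must total 65; the given cells sum to 62, so (5,3) = 3.

11 19 22 5 8 / 10 13 16 24 2 / 4 7 15 18 21 / 23 1 9 12 20 / 17 25 3 6 14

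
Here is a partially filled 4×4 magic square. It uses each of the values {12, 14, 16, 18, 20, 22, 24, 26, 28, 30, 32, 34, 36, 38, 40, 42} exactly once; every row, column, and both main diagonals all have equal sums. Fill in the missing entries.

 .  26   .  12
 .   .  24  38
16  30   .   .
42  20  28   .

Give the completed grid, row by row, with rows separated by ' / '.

36 26 34 12 / 14 32 24 38 / 16 30 22 40 / 42 20 28 18

The 16 entries sum to 432, so each line sums to 432/4 = 108.
Row 4 needs 108; the known cells sum to 90, so (4,4) = 18.
The remaining cell in column 2 is (2,2) = 108 − 76 = 32.
Column 4 needs 108; the known cells sum to 68, so (3,4) = 40.
Row 2 must total 108; the given cells sum to 94, so (2,1) = 14.
Row 3: 16 + 30 + 40 + ? = 108, so (3,3) = 22.
Column 1 needs 108; the known cells sum to 72, so (1,1) = 36.
Using column 3: 24 + 22 + 28 + ? → (1,3) = 108 − 74 = 34.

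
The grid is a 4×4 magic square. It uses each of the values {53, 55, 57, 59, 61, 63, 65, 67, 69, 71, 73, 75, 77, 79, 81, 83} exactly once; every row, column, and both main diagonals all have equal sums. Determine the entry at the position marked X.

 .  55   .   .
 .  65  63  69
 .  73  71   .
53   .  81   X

59

The 16 entries sum to 1088, so each line sums to 1088/4 = 272.
Row 2 must total 272; the given cells sum to 197, so (2,1) = 75.
Using column 2: 55 + 65 + 73 + ? → (4,2) = 272 − 193 = 79.
Column 3: 63 + 71 + 81 + ? = 272, so (1,3) = 57.
Anti-diagonal must total 272; the given cells sum to 189, so (1,4) = 83.
Row 1 needs 272; the known cells sum to 195, so (1,1) = 77.
Row 4 must total 272; the given cells sum to 213, so (4,4) = 59.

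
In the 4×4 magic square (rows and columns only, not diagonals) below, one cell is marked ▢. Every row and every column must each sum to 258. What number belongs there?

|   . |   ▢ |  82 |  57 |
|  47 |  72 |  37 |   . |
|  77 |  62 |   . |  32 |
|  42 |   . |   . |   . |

Row 2 must total 258; the given cells sum to 156, so (2,4) = 102.
Row 3: 77 + 62 + 32 + ? = 258, so (3,3) = 87.
Column 1 needs 258; the known cells sum to 166, so (1,1) = 92.
From column 3, 258 − (82 + 37 + 87) gives (4,3) = 52.
The remaining cell in column 4 is (4,4) = 258 − 191 = 67.
The remaining cell in row 1 is (1,2) = 258 − 231 = 27.

27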